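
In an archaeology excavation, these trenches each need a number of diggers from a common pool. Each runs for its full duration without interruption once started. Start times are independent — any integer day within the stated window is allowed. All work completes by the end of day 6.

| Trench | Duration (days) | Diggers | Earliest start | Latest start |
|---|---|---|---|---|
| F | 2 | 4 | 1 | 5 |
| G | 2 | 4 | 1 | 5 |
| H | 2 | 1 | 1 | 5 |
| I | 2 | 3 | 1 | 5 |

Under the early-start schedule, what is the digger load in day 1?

At early start, day 1 has: F, G, H, I.
Demand: 4 + 4 + 1 + 3 = 12.

12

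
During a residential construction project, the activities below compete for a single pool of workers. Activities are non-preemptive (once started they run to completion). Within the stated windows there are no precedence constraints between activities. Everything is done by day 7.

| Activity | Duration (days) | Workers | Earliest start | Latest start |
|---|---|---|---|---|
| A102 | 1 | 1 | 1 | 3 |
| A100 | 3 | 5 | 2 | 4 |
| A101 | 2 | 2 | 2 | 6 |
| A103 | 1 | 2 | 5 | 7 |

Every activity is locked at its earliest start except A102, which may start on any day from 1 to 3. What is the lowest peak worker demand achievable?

7

A102@1: d1:1  d2:7  d3:7  d4:5  d5:2  d6:0  d7:0 → peak 7
A102@2: d1:0  d2:8  d3:7  d4:5  d5:2  d6:0  d7:0 → peak 8
A102@3: d1:0  d2:7  d3:8  d4:5  d5:2  d6:0  d7:0 → peak 8
Best is A102@1, peak 7.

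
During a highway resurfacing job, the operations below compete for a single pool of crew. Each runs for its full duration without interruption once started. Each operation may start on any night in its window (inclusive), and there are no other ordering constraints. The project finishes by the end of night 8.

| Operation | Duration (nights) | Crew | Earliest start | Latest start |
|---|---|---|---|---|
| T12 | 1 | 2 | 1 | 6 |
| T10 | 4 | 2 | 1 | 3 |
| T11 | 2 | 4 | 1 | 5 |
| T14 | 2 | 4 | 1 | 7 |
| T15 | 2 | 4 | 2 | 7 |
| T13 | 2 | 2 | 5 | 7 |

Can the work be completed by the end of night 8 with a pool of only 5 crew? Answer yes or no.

no

The minimum achievable peak is 6; 5 < 6, so no feasible schedule stays within the cap.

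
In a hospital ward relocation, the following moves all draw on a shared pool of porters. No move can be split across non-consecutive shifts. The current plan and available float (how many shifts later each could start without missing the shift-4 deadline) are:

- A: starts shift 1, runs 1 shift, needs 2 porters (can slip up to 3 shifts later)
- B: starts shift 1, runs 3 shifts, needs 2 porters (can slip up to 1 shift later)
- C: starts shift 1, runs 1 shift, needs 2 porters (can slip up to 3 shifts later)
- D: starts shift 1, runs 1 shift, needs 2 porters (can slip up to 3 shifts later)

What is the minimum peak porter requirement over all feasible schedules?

4

Early-start (A@1, B@1, C@1, D@1) gives peak 8: s1:8  s2:2  s3:2  s4:0.
Shift C→2, D→3.
Schedule A@1, B@1, C@2, D@3: s1:4  s2:4  s3:4  s4:0 — peak 4.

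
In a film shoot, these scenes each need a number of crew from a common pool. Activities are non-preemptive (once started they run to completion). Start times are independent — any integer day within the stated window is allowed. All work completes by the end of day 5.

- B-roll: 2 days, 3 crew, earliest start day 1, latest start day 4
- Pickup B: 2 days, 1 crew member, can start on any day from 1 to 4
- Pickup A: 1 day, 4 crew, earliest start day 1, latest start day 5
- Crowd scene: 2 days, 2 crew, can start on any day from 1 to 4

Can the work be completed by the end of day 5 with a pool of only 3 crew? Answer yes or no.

no

Total crew member-days = 16; over 5 days the average is 16/5 > 3, so some day must exceed 3.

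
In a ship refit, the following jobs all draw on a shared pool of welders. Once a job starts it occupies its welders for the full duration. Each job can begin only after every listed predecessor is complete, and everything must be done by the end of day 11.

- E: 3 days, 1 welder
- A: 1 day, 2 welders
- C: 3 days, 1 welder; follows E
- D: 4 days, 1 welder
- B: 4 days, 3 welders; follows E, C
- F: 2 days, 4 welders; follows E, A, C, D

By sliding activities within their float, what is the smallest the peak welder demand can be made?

7

Schedule E@1, A@1, C@4, D@1, B@7, F@7: d1:4  d2:2  d3:2  d4:2  d5:1  d6:1  d7:7  d8:7  d9:3  d10:3  d11:0 — peak 7.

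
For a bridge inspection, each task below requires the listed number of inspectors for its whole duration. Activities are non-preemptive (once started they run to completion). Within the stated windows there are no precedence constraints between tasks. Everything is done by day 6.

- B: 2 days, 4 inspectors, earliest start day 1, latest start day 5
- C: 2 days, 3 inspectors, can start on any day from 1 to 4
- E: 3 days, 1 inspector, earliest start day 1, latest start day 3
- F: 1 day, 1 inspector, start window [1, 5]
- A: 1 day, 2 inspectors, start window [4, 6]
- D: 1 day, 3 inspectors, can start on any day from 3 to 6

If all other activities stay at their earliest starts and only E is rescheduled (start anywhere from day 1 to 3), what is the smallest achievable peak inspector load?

8

E@1: d1:9  d2:8  d3:4  d4:2  d5:0  d6:0 → peak 9
E@2: d1:8  d2:8  d3:4  d4:3  d5:0  d6:0 → peak 8
E@3: d1:8  d2:7  d3:4  d4:3  d5:1  d6:0 → peak 8
Best is E@2, peak 8.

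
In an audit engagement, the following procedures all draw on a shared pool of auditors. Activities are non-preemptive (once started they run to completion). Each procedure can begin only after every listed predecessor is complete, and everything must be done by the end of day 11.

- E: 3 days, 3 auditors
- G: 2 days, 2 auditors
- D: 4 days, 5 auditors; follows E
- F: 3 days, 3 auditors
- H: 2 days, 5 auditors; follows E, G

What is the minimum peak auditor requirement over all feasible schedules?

Early-start (E@1, G@1, D@4, F@1, H@4) gives peak 10: d1:8  d2:8  d3:6  d4:10  d5:10  d6:5  d7:5  d8:0  d9:0  d10:0  d11:0.
Shift D→6, F→3, H→10.
Schedule E@1, G@1, D@6, F@3, H@10: d1:5  d2:5  d3:6  d4:3  d5:3  d6:5  d7:5  d8:5  d9:5  d10:5  d11:5 — peak 6.

6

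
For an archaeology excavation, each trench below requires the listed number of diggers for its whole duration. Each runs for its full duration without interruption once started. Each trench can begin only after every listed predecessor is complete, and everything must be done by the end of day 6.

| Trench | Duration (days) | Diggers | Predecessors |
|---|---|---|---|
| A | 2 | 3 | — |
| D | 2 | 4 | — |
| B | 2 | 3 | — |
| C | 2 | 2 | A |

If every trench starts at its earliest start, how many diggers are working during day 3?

2

At early start, day 3 has: C.
Demand: 2 = 2.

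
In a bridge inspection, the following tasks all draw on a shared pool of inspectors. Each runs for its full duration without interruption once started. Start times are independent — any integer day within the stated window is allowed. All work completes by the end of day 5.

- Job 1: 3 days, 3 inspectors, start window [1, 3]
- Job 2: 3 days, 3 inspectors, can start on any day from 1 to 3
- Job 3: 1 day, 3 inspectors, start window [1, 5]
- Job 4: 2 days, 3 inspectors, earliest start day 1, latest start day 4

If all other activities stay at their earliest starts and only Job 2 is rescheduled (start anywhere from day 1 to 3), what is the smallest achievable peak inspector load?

Job 2@1: d1:12  d2:9  d3:6  d4:0  d5:0 → peak 12
Job 2@2: d1:9  d2:9  d3:6  d4:3  d5:0 → peak 9
Job 2@3: d1:9  d2:6  d3:6  d4:3  d5:3 → peak 9
Best is Job 2@2, peak 9.

9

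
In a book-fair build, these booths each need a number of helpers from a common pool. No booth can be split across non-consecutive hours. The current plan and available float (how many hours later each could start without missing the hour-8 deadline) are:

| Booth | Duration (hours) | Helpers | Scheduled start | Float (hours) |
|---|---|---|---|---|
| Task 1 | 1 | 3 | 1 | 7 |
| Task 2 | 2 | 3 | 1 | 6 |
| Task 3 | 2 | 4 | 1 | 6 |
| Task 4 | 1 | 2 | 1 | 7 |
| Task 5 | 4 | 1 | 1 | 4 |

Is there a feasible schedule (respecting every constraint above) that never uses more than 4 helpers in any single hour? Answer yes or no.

Schedule Task 1@1, Task 2@2, Task 3@5, Task 4@4, Task 5@1: h1:4  h2:4  h3:4  h4:3  h5:4  h6:4  h7:0  h8:0 — peak 4 ≤ 4.

yes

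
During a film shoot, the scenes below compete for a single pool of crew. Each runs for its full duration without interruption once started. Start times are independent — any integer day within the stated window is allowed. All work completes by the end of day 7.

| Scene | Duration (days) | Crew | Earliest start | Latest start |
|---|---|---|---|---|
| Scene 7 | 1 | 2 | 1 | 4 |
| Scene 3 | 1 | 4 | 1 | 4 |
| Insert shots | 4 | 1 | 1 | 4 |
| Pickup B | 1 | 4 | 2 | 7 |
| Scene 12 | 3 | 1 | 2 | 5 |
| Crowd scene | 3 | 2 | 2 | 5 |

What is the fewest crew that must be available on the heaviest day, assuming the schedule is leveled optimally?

4

Early-start (Scene 7@1, Scene 3@1, Insert shots@1, Pickup B@2, Scene 12@2, Crowd scene@2) gives peak 8: d1:7  d2:8  d3:4  d4:4  d5:0  d6:0  d7:0.
Shift Scene 3→2, Insert shots→3, Pickup B→7, Scene 12→3, Crowd scene→3.
Schedule Scene 7@1, Scene 3@2, Insert shots@3, Pickup B@7, Scene 12@3, Crowd scene@3: d1:2  d2:4  d3:4  d4:4  d5:4  d6:1  d7:4 — peak 4.
Total crew member-days = 23 over 7 days ⇒ peak ≥ ⌈23/7⌉ = 4, so 4 is optimal.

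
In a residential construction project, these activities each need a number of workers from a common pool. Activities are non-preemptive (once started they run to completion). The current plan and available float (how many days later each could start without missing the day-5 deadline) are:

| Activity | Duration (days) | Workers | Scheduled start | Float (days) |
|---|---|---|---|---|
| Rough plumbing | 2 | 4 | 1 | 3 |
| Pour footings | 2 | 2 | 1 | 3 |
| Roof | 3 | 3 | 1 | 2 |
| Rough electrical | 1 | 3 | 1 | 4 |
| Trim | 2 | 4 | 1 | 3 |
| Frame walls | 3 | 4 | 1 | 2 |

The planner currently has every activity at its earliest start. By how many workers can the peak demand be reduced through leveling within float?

Early-start peak: d1:20  d2:17  d3:7  d4:0  d5:0 ⇒ 20.
Leveled (Rough plumbing@1, Pour footings@1, Roof@1, Rough electrical@3, Trim@4, Frame walls@3): d1:9  d2:9  d3:10  d4:8  d5:8 ⇒ 10.
Reduction 20 − 10 = 10.

10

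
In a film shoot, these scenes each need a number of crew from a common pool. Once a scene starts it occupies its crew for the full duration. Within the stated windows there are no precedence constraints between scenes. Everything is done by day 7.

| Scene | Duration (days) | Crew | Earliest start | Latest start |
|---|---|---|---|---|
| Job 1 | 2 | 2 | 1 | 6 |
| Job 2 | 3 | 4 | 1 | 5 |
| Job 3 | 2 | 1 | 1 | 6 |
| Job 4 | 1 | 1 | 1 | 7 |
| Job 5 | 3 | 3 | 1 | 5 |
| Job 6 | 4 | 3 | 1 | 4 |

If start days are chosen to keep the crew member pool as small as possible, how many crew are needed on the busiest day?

6

Early-start (Job 1@1, Job 2@1, Job 3@1, Job 4@1, Job 5@1, Job 6@1) gives peak 14: d1:14  d2:13  d3:10  d4:3  d5:0  d6:0  d7:0.
Shift Job 3→3, Job 4→3, Job 5→5, Job 6→4.
Schedule Job 1@1, Job 2@1, Job 3@3, Job 4@3, Job 5@5, Job 6@4: d1:6  d2:6  d3:6  d4:4  d5:6  d6:6  d7:6 — peak 6.
Total crew member-days = 40 over 7 days ⇒ peak ≥ ⌈40/7⌉ = 6, so 6 is optimal.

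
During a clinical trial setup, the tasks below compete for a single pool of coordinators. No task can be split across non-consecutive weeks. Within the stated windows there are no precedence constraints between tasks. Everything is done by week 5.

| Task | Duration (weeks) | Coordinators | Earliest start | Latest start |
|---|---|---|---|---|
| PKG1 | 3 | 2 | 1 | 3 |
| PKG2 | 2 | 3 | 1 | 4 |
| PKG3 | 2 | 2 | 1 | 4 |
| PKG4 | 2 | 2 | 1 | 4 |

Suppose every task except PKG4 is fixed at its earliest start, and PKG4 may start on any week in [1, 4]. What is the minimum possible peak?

7

PKG4@1: w1:9  w2:9  w3:2  w4:0  w5:0 → peak 9
PKG4@2: w1:7  w2:9  w3:4  w4:0  w5:0 → peak 9
PKG4@3: w1:7  w2:7  w3:4  w4:2  w5:0 → peak 7
PKG4@4: w1:7  w2:7  w3:2  w4:2  w5:2 → peak 7
Best is PKG4@3, peak 7.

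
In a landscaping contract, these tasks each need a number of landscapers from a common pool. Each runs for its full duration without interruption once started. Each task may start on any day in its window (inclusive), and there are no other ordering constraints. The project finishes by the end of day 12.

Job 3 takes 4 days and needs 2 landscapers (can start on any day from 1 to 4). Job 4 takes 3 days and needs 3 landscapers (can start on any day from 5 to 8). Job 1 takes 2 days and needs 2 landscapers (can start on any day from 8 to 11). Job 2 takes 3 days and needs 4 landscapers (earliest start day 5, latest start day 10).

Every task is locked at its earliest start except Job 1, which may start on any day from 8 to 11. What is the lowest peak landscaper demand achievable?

7

Job 1@8: d1:2  d2:2  d3:2  d4:2  d5:7  d6:7  d7:7  d8:2  d9:2  d10:0  d11:0  d12:0 → peak 7
Job 1@9: d1:2  d2:2  d3:2  d4:2  d5:7  d6:7  d7:7  d8:0  d9:2  d10:2  d11:0  d12:0 → peak 7
Job 1@10: d1:2  d2:2  d3:2  d4:2  d5:7  d6:7  d7:7  d8:0  d9:0  d10:2  d11:2  d12:0 → peak 7
Job 1@11: d1:2  d2:2  d3:2  d4:2  d5:7  d6:7  d7:7  d8:0  d9:0  d10:0  d11:2  d12:2 → peak 7
Best is Job 1@8, peak 7.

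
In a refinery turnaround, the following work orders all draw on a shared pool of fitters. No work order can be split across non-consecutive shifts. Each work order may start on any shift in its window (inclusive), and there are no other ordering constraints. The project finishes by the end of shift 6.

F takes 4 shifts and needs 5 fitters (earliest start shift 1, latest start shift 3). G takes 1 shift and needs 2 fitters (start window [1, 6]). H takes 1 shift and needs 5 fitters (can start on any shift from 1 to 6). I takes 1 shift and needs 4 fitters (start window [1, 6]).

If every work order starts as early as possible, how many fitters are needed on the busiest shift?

16

Early-start schedule: F@1, G@1, H@1, I@1.
Load per shift: shift 1: 16, shift 2: 5, shift 3: 5, shift 4: 5, shift 5: 0, shift 6: 0.
Peak is 16.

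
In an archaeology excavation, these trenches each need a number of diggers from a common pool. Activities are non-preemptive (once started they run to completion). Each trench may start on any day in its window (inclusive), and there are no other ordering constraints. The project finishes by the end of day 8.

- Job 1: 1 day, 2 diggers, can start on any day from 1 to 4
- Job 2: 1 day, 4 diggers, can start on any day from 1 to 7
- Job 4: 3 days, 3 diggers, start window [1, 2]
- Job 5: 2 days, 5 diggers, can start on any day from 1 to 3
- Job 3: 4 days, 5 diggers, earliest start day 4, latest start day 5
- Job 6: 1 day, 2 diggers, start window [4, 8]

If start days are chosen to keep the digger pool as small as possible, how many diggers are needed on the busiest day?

8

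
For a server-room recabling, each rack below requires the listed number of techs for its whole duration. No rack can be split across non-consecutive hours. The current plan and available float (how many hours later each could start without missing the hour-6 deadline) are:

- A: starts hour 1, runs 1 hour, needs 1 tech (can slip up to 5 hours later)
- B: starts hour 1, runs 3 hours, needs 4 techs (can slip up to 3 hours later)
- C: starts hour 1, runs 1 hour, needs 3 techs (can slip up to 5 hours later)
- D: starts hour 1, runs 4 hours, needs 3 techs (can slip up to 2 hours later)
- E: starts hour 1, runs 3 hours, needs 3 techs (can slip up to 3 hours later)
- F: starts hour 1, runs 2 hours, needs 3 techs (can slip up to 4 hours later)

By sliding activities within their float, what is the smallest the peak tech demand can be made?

9

Early-start (A@1, B@1, C@1, D@1, E@1, F@1) gives peak 17: h1:17  h2:13  h3:10  h4:3  h5:0  h6:0.
Shift D→2, E→4, F→4.
Schedule A@1, B@1, C@1, D@2, E@4, F@4: h1:8  h2:7  h3:7  h4:9  h5:9  h6:3 — peak 9.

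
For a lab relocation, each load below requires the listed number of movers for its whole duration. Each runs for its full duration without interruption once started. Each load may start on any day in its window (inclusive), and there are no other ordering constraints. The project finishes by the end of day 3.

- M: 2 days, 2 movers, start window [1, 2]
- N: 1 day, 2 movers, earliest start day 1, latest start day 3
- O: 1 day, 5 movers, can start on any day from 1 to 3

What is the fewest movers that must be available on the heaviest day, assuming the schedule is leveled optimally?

5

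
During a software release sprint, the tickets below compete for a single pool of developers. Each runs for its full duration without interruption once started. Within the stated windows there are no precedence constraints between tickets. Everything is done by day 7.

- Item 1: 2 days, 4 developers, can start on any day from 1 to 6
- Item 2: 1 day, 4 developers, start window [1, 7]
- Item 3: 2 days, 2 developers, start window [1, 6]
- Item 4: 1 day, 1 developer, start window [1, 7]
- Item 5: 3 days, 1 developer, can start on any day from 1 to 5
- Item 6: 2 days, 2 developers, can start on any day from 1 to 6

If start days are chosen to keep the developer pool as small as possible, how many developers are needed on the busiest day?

4

Early-start (Item 1@1, Item 2@1, Item 3@1, Item 4@1, Item 5@1, Item 6@1) gives peak 14: d1:14  d2:9  d3:1  d4:0  d5:0  d6:0  d7:0.
Shift Item 2→3, Item 3→4, Item 4→4, Item 5→4, Item 6→6.
Schedule Item 1@1, Item 2@3, Item 3@4, Item 4@4, Item 5@4, Item 6@6: d1:4  d2:4  d3:4  d4:4  d5:3  d6:3  d7:2 — peak 4.
Total developer-days = 24 over 7 days ⇒ peak ≥ ⌈24/7⌉ = 4, so 4 is optimal.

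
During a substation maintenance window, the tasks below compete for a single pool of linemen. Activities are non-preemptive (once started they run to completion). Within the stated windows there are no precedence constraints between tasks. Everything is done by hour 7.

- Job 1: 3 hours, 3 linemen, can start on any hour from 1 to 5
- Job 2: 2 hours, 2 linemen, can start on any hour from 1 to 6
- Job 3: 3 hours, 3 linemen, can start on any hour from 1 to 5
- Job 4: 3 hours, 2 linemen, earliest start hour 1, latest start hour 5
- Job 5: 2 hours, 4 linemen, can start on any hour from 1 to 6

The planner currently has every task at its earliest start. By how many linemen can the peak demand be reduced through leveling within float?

Early-start peak: h1:14  h2:14  h3:8  h4:0  h5:0  h6:0  h7:0 ⇒ 14.
Leveled (Job 1@1, Job 2@1, Job 3@3, Job 4@4, Job 5@6): h1:5  h2:5  h3:6  h4:5  h5:5  h6:6  h7:4 ⇒ 6.
Reduction 14 − 6 = 8.

8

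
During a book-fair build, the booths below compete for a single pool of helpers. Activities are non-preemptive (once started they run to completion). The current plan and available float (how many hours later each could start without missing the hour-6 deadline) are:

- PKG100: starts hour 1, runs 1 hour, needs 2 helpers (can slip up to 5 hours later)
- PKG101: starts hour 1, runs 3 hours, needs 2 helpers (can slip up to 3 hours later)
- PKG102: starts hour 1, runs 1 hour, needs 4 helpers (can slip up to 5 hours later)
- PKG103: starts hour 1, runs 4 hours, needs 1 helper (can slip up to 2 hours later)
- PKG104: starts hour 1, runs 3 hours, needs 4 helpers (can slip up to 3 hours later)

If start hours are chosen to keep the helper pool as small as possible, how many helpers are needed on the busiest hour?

6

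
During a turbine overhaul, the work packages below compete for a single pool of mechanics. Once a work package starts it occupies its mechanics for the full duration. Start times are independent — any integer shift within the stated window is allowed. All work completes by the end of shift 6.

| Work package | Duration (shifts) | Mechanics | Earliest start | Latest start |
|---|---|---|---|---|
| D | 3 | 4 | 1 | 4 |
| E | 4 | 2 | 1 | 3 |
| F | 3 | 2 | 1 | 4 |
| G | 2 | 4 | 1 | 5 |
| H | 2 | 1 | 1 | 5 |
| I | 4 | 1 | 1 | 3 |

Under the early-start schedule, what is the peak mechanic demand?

Early-start schedule: D@1, E@1, F@1, G@1, H@1, I@1.
Load per shift: shift 1: 14, shift 2: 14, shift 3: 9, shift 4: 3, shift 5: 0, shift 6: 0.
Peak is 14.

14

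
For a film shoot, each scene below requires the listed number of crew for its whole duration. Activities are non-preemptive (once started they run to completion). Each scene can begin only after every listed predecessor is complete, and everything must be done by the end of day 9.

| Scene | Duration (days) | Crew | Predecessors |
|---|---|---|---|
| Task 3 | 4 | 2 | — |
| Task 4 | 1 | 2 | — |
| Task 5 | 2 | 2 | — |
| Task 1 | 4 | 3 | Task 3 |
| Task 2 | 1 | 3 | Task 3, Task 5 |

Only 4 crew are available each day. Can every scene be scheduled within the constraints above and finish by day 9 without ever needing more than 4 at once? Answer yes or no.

yes

Schedule Task 3@1, Task 4@1, Task 5@2, Task 1@5, Task 2@9: d1:4  d2:4  d3:4  d4:2  d5:3  d6:3  d7:3  d8:3  d9:3 — peak 4 ≤ 4.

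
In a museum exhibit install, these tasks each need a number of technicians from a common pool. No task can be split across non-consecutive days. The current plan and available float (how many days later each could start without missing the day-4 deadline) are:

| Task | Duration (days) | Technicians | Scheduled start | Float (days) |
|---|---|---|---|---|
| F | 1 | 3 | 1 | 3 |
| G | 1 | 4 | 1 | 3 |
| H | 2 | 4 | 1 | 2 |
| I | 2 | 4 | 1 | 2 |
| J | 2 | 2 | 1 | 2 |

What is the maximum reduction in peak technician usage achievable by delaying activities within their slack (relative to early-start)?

Early-start peak: d1:17  d2:10  d3:0  d4:0 ⇒ 17.
Leveled (F@1, G@2, H@1, I@3, J@3): d1:7  d2:8  d3:6  d4:6 ⇒ 8.
Reduction 17 − 8 = 9.

9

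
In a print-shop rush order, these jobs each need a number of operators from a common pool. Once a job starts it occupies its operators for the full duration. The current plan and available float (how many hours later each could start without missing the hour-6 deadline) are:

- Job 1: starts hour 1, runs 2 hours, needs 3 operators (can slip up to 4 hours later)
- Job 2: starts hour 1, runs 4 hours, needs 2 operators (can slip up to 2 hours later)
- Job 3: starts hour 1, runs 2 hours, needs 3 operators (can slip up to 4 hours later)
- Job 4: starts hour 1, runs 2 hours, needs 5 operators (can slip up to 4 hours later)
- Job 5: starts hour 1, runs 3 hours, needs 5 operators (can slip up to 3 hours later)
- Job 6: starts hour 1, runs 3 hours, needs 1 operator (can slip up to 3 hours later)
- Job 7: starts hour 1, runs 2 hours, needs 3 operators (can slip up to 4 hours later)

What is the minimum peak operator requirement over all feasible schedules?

Early-start (Job 1@1, Job 2@1, Job 3@1, Job 4@1, Job 5@1, Job 6@1, Job 7@1) gives peak 22: h1:22  h2:22  h3:8  h4:2  h5:0  h6:0.
Shift Job 4→5, Job 5→4, Job 7→3.
Schedule Job 1@1, Job 2@1, Job 3@1, Job 4@5, Job 5@4, Job 6@1, Job 7@3: h1:9  h2:9  h3:6  h4:10  h5:10  h6:10 — peak 10.

10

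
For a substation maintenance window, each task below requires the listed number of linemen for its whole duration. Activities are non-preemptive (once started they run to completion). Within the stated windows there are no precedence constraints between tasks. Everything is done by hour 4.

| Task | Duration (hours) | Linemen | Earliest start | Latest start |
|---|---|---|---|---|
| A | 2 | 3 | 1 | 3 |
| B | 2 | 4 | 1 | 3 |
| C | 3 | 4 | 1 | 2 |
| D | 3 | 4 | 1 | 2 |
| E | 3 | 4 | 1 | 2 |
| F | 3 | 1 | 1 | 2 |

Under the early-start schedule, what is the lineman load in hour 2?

20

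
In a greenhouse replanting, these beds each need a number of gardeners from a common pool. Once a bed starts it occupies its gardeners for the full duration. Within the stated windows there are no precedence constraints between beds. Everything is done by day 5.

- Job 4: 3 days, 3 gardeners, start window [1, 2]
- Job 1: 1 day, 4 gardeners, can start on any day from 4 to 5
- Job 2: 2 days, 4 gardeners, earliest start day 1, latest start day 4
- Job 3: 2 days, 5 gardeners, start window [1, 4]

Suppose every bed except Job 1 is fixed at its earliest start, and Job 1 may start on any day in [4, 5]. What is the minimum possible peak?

12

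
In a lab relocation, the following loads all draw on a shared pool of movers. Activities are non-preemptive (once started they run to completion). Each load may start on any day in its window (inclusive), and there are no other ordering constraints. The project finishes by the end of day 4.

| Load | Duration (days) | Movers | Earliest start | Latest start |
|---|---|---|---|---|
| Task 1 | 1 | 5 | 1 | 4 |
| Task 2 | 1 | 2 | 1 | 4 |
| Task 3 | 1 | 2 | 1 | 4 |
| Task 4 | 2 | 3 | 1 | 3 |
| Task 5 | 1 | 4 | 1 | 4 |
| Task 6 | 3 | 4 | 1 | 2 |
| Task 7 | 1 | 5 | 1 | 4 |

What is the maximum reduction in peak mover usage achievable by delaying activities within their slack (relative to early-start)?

16

Early-start peak: d1:25  d2:7  d3:4  d4:0 ⇒ 25.
Leveled (Task 1@1, Task 2@2, Task 3@3, Task 4@2, Task 5@1, Task 6@2, Task 7@4): d1:9  d2:9  d3:9  d4:9 ⇒ 9.
Reduction 25 − 9 = 16.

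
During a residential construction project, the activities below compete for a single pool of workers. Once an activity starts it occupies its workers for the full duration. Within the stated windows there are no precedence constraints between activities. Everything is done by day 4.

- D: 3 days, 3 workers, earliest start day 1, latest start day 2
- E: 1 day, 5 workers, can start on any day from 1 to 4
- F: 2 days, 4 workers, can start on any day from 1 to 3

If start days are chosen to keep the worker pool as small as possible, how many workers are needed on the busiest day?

Early-start (D@1, E@1, F@1) gives peak 12: d1:12  d2:7  d3:3  d4:0.
Shift E→4.
Schedule D@1, E@4, F@1: d1:7  d2:7  d3:3  d4:5 — peak 7.
No arrangement of the 24 feasible schedules does better.

7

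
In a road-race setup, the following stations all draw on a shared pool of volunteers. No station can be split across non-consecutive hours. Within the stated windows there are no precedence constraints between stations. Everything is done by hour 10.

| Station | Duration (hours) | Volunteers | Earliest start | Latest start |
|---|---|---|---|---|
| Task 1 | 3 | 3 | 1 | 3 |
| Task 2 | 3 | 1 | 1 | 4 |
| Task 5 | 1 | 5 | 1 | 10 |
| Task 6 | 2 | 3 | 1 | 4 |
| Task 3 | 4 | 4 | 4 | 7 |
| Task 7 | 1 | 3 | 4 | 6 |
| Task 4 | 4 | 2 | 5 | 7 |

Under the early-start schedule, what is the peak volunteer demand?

12

Early-start schedule: Task 1@1, Task 2@1, Task 5@1, Task 6@1, Task 3@4, Task 7@4, Task 4@5.
Load per hour: hour 1: 12, hour 2: 7, hour 3: 4, hour 4: 7, hour 5: 6, hour 6: 6, hour 7: 6, hour 8: 2, hour 9: 0, hour 10: 0.
Peak is 12.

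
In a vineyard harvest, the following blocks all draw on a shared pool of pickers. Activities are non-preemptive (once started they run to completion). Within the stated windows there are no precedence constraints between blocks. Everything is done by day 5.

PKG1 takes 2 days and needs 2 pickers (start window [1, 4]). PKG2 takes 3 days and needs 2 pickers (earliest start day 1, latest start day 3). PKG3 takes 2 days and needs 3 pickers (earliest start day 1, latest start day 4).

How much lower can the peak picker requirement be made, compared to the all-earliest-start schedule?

Early-start peak: d1:7  d2:7  d3:2  d4:0  d5:0 ⇒ 7.
Leveled (PKG1@1, PKG2@1, PKG3@4): d1:4  d2:4  d3:2  d4:3  d5:3 ⇒ 4.
Reduction 7 − 4 = 3.

3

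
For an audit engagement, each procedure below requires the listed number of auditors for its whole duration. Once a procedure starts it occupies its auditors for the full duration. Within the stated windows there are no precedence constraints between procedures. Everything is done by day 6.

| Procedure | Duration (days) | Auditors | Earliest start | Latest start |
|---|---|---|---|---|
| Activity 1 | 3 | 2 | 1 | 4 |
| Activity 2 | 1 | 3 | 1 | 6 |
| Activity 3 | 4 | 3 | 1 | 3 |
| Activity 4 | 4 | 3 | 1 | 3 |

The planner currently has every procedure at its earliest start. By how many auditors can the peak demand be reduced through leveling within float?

3

Early-start peak: d1:11  d2:8  d3:8  d4:6  d5:0  d6:0 ⇒ 11.
Leveled (Activity 1@1, Activity 2@1, Activity 3@1, Activity 4@2): d1:8  d2:8  d3:8  d4:6  d5:3  d6:0 ⇒ 8.
Reduction 11 − 8 = 3.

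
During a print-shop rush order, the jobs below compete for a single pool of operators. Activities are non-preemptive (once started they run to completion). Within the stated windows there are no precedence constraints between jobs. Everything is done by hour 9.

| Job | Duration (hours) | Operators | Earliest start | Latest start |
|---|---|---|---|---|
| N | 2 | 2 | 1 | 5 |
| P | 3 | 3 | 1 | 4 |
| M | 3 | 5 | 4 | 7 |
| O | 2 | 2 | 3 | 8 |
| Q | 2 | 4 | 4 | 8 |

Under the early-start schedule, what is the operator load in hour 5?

At early start, hour 5 has: M, Q.
Demand: 5 + 4 = 9.

9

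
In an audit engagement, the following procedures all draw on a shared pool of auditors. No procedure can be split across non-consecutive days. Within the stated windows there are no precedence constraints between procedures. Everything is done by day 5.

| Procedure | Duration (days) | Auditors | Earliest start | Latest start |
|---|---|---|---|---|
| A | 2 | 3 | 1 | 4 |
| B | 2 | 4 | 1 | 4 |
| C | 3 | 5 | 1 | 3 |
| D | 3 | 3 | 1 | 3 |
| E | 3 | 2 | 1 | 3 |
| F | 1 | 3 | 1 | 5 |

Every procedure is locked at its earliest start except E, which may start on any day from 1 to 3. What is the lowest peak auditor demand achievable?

E@1: d1:20  d2:17  d3:10  d4:0  d5:0 → peak 20
E@2: d1:18  d2:17  d3:10  d4:2  d5:0 → peak 18
E@3: d1:18  d2:15  d3:10  d4:2  d5:2 → peak 18
Best is E@2, peak 18.

18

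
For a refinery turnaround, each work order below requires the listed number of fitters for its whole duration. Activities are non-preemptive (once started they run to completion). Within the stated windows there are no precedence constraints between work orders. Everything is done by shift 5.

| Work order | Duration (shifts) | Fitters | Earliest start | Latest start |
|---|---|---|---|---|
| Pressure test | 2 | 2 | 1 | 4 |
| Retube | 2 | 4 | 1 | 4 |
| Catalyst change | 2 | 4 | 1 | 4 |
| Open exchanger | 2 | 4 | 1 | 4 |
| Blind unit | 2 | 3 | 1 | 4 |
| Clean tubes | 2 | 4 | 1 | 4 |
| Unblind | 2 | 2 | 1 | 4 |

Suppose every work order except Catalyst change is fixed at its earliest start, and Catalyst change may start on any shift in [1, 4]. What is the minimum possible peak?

19

Catalyst change@1: s1:23  s2:23  s3:0  s4:0  s5:0 → peak 23
Catalyst change@2: s1:19  s2:23  s3:4  s4:0  s5:0 → peak 23
Catalyst change@3: s1:19  s2:19  s3:4  s4:4  s5:0 → peak 19
Catalyst change@4: s1:19  s2:19  s3:0  s4:4  s5:4 → peak 19
Best is Catalyst change@3, peak 19.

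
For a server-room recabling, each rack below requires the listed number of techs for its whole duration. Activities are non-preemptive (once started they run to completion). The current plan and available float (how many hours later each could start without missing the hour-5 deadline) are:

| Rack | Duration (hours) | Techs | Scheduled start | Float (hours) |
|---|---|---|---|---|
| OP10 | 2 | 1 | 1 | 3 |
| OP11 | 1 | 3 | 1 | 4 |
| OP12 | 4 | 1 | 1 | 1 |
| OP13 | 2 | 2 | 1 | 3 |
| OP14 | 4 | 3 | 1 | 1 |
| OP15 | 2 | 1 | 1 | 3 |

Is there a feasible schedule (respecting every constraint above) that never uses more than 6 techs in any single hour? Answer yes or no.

yes

Schedule OP10@1, OP11@1, OP12@1, OP13@3, OP14@2, OP15@1: h1:6  h2:6  h3:6  h4:6  h5:3 — peak 6 ≤ 6.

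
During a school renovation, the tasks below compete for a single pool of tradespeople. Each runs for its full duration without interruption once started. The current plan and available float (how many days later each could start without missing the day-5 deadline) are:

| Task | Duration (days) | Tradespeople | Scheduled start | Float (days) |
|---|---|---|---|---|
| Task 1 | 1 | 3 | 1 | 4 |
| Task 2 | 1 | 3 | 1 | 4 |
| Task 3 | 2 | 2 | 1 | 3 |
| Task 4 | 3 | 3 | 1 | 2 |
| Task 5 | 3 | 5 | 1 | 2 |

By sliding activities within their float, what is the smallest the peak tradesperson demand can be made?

Early-start (Task 1@1, Task 2@1, Task 3@1, Task 4@1, Task 5@1) gives peak 16: d1:16  d2:10  d3:8  d4:0  d5:0.
Shift Task 4→2, Task 5→3.
Schedule Task 1@1, Task 2@1, Task 3@1, Task 4@2, Task 5@3: d1:8  d2:5  d3:8  d4:8  d5:5 — peak 8.

8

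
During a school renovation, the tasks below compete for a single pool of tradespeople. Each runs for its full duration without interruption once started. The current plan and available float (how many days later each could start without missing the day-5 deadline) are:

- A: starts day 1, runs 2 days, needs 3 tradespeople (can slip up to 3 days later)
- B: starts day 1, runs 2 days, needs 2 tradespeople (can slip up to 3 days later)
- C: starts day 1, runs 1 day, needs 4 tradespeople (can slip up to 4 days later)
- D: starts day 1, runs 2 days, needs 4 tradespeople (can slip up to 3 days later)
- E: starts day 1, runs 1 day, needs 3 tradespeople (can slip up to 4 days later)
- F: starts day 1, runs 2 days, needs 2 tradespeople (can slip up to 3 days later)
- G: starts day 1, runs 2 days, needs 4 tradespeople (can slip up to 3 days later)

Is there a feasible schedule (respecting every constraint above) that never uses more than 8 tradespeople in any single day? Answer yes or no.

Schedule A@1, B@1, C@3, D@3, E@5, F@1, G@4: d1:7  d2:7  d3:8  d4:8  d5:7 — peak 8 ≤ 8.

yes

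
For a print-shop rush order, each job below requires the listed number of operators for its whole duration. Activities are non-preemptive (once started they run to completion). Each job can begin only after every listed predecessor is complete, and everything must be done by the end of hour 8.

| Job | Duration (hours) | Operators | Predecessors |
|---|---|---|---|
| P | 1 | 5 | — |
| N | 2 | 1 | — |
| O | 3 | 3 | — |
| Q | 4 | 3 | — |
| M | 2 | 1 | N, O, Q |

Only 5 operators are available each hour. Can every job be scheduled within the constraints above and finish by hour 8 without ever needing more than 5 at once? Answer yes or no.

no

The minimum achievable peak is 6; 5 < 6, so no feasible schedule stays within the cap.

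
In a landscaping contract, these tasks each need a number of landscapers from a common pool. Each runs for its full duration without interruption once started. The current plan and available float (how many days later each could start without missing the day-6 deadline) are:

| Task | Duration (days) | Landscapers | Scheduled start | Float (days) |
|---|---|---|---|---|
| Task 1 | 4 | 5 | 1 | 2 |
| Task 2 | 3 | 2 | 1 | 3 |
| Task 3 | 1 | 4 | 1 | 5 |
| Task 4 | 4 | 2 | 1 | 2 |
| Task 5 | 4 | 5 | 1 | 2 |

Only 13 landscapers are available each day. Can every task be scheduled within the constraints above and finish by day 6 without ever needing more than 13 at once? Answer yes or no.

no

The minimum achievable peak is 14; 13 < 14, so no feasible schedule stays within the cap.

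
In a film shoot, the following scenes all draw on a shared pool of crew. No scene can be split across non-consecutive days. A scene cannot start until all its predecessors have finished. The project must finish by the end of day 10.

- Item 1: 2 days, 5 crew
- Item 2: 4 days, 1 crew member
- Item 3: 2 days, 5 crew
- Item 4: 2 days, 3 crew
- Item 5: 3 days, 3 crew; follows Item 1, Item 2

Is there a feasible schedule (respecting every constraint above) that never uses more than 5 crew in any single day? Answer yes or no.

no

The minimum achievable peak is 6; 5 < 6, so no feasible schedule stays within the cap.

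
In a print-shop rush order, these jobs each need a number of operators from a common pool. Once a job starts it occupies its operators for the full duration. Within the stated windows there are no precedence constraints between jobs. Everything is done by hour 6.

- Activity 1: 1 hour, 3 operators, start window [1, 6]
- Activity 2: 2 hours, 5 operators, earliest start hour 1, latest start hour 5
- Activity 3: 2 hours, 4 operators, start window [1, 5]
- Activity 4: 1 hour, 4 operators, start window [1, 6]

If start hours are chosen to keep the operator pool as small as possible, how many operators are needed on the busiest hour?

5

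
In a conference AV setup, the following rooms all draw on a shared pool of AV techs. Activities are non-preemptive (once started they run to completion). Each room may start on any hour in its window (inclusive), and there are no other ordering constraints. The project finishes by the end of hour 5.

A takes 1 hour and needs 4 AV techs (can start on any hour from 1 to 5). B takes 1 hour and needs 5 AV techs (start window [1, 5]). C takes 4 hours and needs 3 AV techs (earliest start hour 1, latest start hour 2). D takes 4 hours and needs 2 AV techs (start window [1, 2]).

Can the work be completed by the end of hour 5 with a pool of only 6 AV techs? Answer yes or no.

The minimum achievable peak is 7; 6 < 7, so no feasible schedule stays within the cap.

no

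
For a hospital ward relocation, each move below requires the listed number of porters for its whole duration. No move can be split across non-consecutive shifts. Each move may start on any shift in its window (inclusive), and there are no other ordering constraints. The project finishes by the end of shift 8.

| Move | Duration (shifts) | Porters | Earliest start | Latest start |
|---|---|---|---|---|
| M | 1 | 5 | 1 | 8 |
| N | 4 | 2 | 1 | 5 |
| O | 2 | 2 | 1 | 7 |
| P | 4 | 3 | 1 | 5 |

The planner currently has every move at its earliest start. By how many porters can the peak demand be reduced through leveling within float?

Early-start peak: s1:12  s2:7  s3:5  s4:5  s5:0  s6:0  s7:0  s8:0 ⇒ 12.
Leveled (M@1, N@2, O@2, P@4): s1:5  s2:4  s3:4  s4:5  s5:5  s6:3  s7:3  s8:0 ⇒ 5.
Reduction 12 − 5 = 7.

7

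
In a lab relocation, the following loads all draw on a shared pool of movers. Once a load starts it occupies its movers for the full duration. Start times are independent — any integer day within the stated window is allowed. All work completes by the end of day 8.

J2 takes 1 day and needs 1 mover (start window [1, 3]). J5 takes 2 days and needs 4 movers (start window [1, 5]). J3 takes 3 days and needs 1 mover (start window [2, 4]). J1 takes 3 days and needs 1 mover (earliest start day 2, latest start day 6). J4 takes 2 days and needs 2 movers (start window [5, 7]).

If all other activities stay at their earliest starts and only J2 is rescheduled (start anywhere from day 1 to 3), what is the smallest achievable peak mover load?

J2@1: d1:5  d2:6  d3:2  d4:2  d5:2  d6:2  d7:0  d8:0 → peak 6
J2@2: d1:4  d2:7  d3:2  d4:2  d5:2  d6:2  d7:0  d8:0 → peak 7
J2@3: d1:4  d2:6  d3:3  d4:2  d5:2  d6:2  d7:0  d8:0 → peak 6
Best is J2@1, peak 6.

6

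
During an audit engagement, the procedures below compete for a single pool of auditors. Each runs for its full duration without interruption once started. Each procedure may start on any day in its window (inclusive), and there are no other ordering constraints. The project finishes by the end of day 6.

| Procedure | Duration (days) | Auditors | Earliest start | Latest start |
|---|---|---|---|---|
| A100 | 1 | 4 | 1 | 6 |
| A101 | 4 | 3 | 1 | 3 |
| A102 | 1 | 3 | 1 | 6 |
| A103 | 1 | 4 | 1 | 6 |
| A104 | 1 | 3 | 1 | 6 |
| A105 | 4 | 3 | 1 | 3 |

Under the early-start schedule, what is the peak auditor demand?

Early-start schedule: A100@1, A101@1, A102@1, A103@1, A104@1, A105@1.
Load per day: day 1: 20, day 2: 6, day 3: 6, day 4: 6, day 5: 0, day 6: 0.
Peak is 20.

20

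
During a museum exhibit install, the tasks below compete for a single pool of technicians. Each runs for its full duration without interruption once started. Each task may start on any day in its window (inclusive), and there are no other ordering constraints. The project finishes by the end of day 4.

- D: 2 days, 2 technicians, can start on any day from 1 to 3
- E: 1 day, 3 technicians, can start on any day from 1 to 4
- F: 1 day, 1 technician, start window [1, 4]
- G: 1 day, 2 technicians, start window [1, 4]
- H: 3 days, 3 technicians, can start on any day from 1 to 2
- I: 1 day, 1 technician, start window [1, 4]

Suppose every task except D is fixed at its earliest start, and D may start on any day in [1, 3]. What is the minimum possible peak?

10

D@1: d1:12  d2:5  d3:3  d4:0 → peak 12
D@2: d1:10  d2:5  d3:5  d4:0 → peak 10
D@3: d1:10  d2:3  d3:5  d4:2 → peak 10
Best is D@2, peak 10.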